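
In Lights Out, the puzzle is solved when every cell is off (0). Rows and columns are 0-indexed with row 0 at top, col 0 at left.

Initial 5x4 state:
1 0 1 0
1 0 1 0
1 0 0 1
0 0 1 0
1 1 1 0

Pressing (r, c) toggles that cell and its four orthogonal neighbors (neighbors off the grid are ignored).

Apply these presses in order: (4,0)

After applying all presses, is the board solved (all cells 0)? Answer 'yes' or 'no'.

Answer: no

Derivation:
After press 1 at (4,0):
1 0 1 0
1 0 1 0
1 0 0 1
1 0 1 0
0 0 1 0

Lights still on: 9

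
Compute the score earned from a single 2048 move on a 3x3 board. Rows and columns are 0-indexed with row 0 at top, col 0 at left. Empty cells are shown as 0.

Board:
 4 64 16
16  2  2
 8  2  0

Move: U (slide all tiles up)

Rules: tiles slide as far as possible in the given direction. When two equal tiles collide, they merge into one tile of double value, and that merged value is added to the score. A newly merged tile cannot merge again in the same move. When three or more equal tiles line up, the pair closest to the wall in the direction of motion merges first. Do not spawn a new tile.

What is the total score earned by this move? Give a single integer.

Slide up:
col 0: [4, 16, 8] -> [4, 16, 8]  score +0 (running 0)
col 1: [64, 2, 2] -> [64, 4, 0]  score +4 (running 4)
col 2: [16, 2, 0] -> [16, 2, 0]  score +0 (running 4)
Board after move:
 4 64 16
16  4  2
 8  0  0

Answer: 4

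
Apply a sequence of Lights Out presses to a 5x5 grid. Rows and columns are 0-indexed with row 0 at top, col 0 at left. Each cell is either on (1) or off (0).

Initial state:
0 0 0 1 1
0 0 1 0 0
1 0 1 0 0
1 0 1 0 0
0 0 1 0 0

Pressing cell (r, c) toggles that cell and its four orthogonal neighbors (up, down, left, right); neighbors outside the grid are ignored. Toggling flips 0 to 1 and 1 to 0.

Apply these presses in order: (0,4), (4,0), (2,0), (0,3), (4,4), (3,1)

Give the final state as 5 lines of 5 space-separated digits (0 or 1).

Answer: 0 0 1 1 1
1 0 1 1 1
0 0 1 0 0
0 1 0 0 1
1 0 1 1 1

Derivation:
After press 1 at (0,4):
0 0 0 0 0
0 0 1 0 1
1 0 1 0 0
1 0 1 0 0
0 0 1 0 0

After press 2 at (4,0):
0 0 0 0 0
0 0 1 0 1
1 0 1 0 0
0 0 1 0 0
1 1 1 0 0

After press 3 at (2,0):
0 0 0 0 0
1 0 1 0 1
0 1 1 0 0
1 0 1 0 0
1 1 1 0 0

After press 4 at (0,3):
0 0 1 1 1
1 0 1 1 1
0 1 1 0 0
1 0 1 0 0
1 1 1 0 0

After press 5 at (4,4):
0 0 1 1 1
1 0 1 1 1
0 1 1 0 0
1 0 1 0 1
1 1 1 1 1

After press 6 at (3,1):
0 0 1 1 1
1 0 1 1 1
0 0 1 0 0
0 1 0 0 1
1 0 1 1 1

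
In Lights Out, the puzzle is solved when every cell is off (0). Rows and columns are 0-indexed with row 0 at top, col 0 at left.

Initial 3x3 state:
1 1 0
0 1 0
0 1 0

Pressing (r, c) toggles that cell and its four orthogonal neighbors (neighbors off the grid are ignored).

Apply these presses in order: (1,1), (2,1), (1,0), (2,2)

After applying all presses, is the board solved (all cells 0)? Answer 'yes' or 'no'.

After press 1 at (1,1):
1 0 0
1 0 1
0 0 0

After press 2 at (2,1):
1 0 0
1 1 1
1 1 1

After press 3 at (1,0):
0 0 0
0 0 1
0 1 1

After press 4 at (2,2):
0 0 0
0 0 0
0 0 0

Lights still on: 0

Answer: yes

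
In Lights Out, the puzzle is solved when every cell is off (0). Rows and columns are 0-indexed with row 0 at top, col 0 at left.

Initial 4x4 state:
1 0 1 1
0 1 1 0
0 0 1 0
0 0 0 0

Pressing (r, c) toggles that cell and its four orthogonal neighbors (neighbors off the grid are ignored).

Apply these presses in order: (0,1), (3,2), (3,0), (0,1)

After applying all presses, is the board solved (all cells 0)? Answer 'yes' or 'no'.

Answer: no

Derivation:
After press 1 at (0,1):
0 1 0 1
0 0 1 0
0 0 1 0
0 0 0 0

After press 2 at (3,2):
0 1 0 1
0 0 1 0
0 0 0 0
0 1 1 1

After press 3 at (3,0):
0 1 0 1
0 0 1 0
1 0 0 0
1 0 1 1

After press 4 at (0,1):
1 0 1 1
0 1 1 0
1 0 0 0
1 0 1 1

Lights still on: 9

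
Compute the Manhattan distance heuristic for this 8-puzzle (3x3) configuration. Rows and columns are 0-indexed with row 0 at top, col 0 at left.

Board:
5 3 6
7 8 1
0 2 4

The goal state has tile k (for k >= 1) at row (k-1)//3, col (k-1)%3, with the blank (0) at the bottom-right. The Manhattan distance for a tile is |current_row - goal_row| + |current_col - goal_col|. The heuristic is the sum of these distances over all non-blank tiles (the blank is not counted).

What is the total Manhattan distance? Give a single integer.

Tile 5: (0,0)->(1,1) = 2
Tile 3: (0,1)->(0,2) = 1
Tile 6: (0,2)->(1,2) = 1
Tile 7: (1,0)->(2,0) = 1
Tile 8: (1,1)->(2,1) = 1
Tile 1: (1,2)->(0,0) = 3
Tile 2: (2,1)->(0,1) = 2
Tile 4: (2,2)->(1,0) = 3
Sum: 2 + 1 + 1 + 1 + 1 + 3 + 2 + 3 = 14

Answer: 14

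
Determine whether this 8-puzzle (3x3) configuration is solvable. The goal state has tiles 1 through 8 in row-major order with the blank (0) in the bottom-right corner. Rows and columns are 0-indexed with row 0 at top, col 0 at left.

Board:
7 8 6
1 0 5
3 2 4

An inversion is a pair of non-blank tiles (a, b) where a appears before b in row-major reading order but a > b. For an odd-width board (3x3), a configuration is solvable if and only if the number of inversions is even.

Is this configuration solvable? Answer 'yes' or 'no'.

Answer: no

Derivation:
Inversions (pairs i<j in row-major order where tile[i] > tile[j] > 0): 21
21 is odd, so the puzzle is not solvable.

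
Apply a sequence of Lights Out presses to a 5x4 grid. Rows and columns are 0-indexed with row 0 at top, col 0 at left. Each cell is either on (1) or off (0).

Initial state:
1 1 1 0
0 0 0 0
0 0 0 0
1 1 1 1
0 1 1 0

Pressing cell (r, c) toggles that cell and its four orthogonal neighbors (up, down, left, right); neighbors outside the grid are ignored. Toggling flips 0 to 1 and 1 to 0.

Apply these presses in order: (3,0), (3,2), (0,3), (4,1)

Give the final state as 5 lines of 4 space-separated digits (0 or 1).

After press 1 at (3,0):
1 1 1 0
0 0 0 0
1 0 0 0
0 0 1 1
1 1 1 0

After press 2 at (3,2):
1 1 1 0
0 0 0 0
1 0 1 0
0 1 0 0
1 1 0 0

After press 3 at (0,3):
1 1 0 1
0 0 0 1
1 0 1 0
0 1 0 0
1 1 0 0

After press 4 at (4,1):
1 1 0 1
0 0 0 1
1 0 1 0
0 0 0 0
0 0 1 0

Answer: 1 1 0 1
0 0 0 1
1 0 1 0
0 0 0 0
0 0 1 0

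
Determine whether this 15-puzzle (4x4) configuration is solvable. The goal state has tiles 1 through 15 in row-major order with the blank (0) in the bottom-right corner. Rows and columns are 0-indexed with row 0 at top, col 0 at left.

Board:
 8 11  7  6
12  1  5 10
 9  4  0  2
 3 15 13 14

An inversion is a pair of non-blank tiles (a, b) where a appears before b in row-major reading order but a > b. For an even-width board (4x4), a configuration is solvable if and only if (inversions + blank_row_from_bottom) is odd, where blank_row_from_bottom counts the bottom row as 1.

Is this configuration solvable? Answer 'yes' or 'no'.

Inversions: 48
Blank is in row 2 (0-indexed from top), which is row 2 counting from the bottom (bottom = 1).
48 + 2 = 50, which is even, so the puzzle is not solvable.

Answer: no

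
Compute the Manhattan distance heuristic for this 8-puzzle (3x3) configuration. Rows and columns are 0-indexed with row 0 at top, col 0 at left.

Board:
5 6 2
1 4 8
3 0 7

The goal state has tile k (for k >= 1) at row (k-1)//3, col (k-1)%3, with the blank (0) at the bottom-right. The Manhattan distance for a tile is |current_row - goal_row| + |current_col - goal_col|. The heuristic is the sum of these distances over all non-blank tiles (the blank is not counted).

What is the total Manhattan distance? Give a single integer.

Tile 5: at (0,0), goal (1,1), distance |0-1|+|0-1| = 2
Tile 6: at (0,1), goal (1,2), distance |0-1|+|1-2| = 2
Tile 2: at (0,2), goal (0,1), distance |0-0|+|2-1| = 1
Tile 1: at (1,0), goal (0,0), distance |1-0|+|0-0| = 1
Tile 4: at (1,1), goal (1,0), distance |1-1|+|1-0| = 1
Tile 8: at (1,2), goal (2,1), distance |1-2|+|2-1| = 2
Tile 3: at (2,0), goal (0,2), distance |2-0|+|0-2| = 4
Tile 7: at (2,2), goal (2,0), distance |2-2|+|2-0| = 2
Sum: 2 + 2 + 1 + 1 + 1 + 2 + 4 + 2 = 15

Answer: 15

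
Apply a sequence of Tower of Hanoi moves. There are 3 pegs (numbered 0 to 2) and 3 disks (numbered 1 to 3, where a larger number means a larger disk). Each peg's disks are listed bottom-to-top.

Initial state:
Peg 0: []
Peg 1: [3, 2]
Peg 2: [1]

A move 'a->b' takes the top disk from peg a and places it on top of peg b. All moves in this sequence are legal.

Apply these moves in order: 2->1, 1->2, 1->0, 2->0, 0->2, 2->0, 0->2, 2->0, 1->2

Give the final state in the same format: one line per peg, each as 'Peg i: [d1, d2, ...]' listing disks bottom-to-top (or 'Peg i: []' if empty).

Answer: Peg 0: [2, 1]
Peg 1: []
Peg 2: [3]

Derivation:
After move 1 (2->1):
Peg 0: []
Peg 1: [3, 2, 1]
Peg 2: []

After move 2 (1->2):
Peg 0: []
Peg 1: [3, 2]
Peg 2: [1]

After move 3 (1->0):
Peg 0: [2]
Peg 1: [3]
Peg 2: [1]

After move 4 (2->0):
Peg 0: [2, 1]
Peg 1: [3]
Peg 2: []

After move 5 (0->2):
Peg 0: [2]
Peg 1: [3]
Peg 2: [1]

After move 6 (2->0):
Peg 0: [2, 1]
Peg 1: [3]
Peg 2: []

After move 7 (0->2):
Peg 0: [2]
Peg 1: [3]
Peg 2: [1]

After move 8 (2->0):
Peg 0: [2, 1]
Peg 1: [3]
Peg 2: []

After move 9 (1->2):
Peg 0: [2, 1]
Peg 1: []
Peg 2: [3]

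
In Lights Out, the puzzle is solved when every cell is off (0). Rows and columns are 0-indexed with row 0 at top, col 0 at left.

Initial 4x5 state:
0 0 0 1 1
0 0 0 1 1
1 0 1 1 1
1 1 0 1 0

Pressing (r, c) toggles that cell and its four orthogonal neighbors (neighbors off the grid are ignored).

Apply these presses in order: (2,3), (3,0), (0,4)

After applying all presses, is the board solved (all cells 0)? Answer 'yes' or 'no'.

Answer: yes

Derivation:
After press 1 at (2,3):
0 0 0 1 1
0 0 0 0 1
1 0 0 0 0
1 1 0 0 0

After press 2 at (3,0):
0 0 0 1 1
0 0 0 0 1
0 0 0 0 0
0 0 0 0 0

After press 3 at (0,4):
0 0 0 0 0
0 0 0 0 0
0 0 0 0 0
0 0 0 0 0

Lights still on: 0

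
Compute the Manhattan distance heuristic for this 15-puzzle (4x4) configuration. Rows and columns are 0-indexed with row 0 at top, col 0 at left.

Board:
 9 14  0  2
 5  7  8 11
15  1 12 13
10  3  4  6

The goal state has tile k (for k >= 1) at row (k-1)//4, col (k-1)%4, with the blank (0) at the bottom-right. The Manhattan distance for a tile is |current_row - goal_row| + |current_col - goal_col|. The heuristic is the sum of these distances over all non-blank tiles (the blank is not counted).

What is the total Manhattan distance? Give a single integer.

Answer: 36

Derivation:
Tile 9: at (0,0), goal (2,0), distance |0-2|+|0-0| = 2
Tile 14: at (0,1), goal (3,1), distance |0-3|+|1-1| = 3
Tile 2: at (0,3), goal (0,1), distance |0-0|+|3-1| = 2
Tile 5: at (1,0), goal (1,0), distance |1-1|+|0-0| = 0
Tile 7: at (1,1), goal (1,2), distance |1-1|+|1-2| = 1
Tile 8: at (1,2), goal (1,3), distance |1-1|+|2-3| = 1
Tile 11: at (1,3), goal (2,2), distance |1-2|+|3-2| = 2
Tile 15: at (2,0), goal (3,2), distance |2-3|+|0-2| = 3
Tile 1: at (2,1), goal (0,0), distance |2-0|+|1-0| = 3
Tile 12: at (2,2), goal (2,3), distance |2-2|+|2-3| = 1
Tile 13: at (2,3), goal (3,0), distance |2-3|+|3-0| = 4
Tile 10: at (3,0), goal (2,1), distance |3-2|+|0-1| = 2
Tile 3: at (3,1), goal (0,2), distance |3-0|+|1-2| = 4
Tile 4: at (3,2), goal (0,3), distance |3-0|+|2-3| = 4
Tile 6: at (3,3), goal (1,1), distance |3-1|+|3-1| = 4
Sum: 2 + 3 + 2 + 0 + 1 + 1 + 2 + 3 + 3 + 1 + 4 + 2 + 4 + 4 + 4 = 36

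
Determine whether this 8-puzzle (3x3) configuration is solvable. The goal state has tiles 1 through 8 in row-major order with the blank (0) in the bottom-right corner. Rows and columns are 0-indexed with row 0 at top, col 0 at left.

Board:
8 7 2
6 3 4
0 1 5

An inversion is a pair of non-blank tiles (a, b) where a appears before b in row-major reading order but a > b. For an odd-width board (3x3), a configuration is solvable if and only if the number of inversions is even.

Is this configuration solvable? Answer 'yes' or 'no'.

Inversions (pairs i<j in row-major order where tile[i] > tile[j] > 0): 20
20 is even, so the puzzle is solvable.

Answer: yes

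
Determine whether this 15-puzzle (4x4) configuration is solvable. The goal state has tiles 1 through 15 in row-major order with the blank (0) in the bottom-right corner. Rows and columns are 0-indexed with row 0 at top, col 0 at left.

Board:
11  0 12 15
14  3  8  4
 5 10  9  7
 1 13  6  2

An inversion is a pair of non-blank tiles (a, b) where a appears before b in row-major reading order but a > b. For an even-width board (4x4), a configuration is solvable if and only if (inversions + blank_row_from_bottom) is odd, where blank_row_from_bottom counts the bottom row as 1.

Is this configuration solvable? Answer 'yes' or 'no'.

Answer: no

Derivation:
Inversions: 70
Blank is in row 0 (0-indexed from top), which is row 4 counting from the bottom (bottom = 1).
70 + 4 = 74, which is even, so the puzzle is not solvable.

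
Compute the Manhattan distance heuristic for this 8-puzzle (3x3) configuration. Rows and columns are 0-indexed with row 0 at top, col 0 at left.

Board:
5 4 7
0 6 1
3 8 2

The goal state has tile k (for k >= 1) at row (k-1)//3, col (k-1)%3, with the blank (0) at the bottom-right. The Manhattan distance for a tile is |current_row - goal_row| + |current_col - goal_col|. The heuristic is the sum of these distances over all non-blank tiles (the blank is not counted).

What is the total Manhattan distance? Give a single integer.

Tile 5: at (0,0), goal (1,1), distance |0-1|+|0-1| = 2
Tile 4: at (0,1), goal (1,0), distance |0-1|+|1-0| = 2
Tile 7: at (0,2), goal (2,0), distance |0-2|+|2-0| = 4
Tile 6: at (1,1), goal (1,2), distance |1-1|+|1-2| = 1
Tile 1: at (1,2), goal (0,0), distance |1-0|+|2-0| = 3
Tile 3: at (2,0), goal (0,2), distance |2-0|+|0-2| = 4
Tile 8: at (2,1), goal (2,1), distance |2-2|+|1-1| = 0
Tile 2: at (2,2), goal (0,1), distance |2-0|+|2-1| = 3
Sum: 2 + 2 + 4 + 1 + 3 + 4 + 0 + 3 = 19

Answer: 19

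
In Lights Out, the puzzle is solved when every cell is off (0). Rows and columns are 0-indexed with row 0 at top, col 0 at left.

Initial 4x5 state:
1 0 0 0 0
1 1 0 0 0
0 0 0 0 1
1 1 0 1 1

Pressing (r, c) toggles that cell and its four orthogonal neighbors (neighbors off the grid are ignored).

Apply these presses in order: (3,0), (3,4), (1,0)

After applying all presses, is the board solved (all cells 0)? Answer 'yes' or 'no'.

Answer: yes

Derivation:
After press 1 at (3,0):
1 0 0 0 0
1 1 0 0 0
1 0 0 0 1
0 0 0 1 1

After press 2 at (3,4):
1 0 0 0 0
1 1 0 0 0
1 0 0 0 0
0 0 0 0 0

After press 3 at (1,0):
0 0 0 0 0
0 0 0 0 0
0 0 0 0 0
0 0 0 0 0

Lights still on: 0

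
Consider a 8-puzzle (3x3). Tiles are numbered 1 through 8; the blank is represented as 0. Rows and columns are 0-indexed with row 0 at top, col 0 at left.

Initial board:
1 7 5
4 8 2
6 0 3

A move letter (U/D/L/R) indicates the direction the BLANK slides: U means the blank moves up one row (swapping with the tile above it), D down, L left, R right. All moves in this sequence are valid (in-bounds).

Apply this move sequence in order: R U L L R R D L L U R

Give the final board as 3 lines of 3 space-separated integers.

After move 1 (R):
1 7 5
4 8 2
6 3 0

After move 2 (U):
1 7 5
4 8 0
6 3 2

After move 3 (L):
1 7 5
4 0 8
6 3 2

After move 4 (L):
1 7 5
0 4 8
6 3 2

After move 5 (R):
1 7 5
4 0 8
6 3 2

After move 6 (R):
1 7 5
4 8 0
6 3 2

After move 7 (D):
1 7 5
4 8 2
6 3 0

After move 8 (L):
1 7 5
4 8 2
6 0 3

After move 9 (L):
1 7 5
4 8 2
0 6 3

After move 10 (U):
1 7 5
0 8 2
4 6 3

After move 11 (R):
1 7 5
8 0 2
4 6 3

Answer: 1 7 5
8 0 2
4 6 3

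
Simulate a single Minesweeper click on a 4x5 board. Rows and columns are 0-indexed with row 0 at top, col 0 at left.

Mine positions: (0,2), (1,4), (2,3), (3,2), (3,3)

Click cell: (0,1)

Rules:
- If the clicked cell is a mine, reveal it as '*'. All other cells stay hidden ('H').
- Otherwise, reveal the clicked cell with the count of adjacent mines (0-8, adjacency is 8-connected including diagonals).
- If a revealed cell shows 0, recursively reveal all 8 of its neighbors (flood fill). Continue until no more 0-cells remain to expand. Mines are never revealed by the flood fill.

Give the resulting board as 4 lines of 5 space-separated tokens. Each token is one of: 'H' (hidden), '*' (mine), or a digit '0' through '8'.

H 1 H H H
H H H H H
H H H H H
H H H H H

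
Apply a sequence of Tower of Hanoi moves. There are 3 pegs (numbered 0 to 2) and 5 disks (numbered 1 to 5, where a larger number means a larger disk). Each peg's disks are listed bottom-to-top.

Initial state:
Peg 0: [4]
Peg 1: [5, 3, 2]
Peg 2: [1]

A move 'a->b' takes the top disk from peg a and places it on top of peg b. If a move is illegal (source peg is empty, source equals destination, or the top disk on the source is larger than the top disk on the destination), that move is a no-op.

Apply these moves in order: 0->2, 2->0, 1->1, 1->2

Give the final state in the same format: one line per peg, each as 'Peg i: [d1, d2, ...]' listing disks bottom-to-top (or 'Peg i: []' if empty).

After move 1 (0->2):
Peg 0: [4]
Peg 1: [5, 3, 2]
Peg 2: [1]

After move 2 (2->0):
Peg 0: [4, 1]
Peg 1: [5, 3, 2]
Peg 2: []

After move 3 (1->1):
Peg 0: [4, 1]
Peg 1: [5, 3, 2]
Peg 2: []

After move 4 (1->2):
Peg 0: [4, 1]
Peg 1: [5, 3]
Peg 2: [2]

Answer: Peg 0: [4, 1]
Peg 1: [5, 3]
Peg 2: [2]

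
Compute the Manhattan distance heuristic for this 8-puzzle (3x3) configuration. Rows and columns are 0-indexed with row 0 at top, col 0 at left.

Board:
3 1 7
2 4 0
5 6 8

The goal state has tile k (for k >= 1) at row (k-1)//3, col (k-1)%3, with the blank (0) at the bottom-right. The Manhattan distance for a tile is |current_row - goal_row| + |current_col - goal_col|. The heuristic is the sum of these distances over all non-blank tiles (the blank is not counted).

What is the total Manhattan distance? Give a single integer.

Answer: 15

Derivation:
Tile 3: at (0,0), goal (0,2), distance |0-0|+|0-2| = 2
Tile 1: at (0,1), goal (0,0), distance |0-0|+|1-0| = 1
Tile 7: at (0,2), goal (2,0), distance |0-2|+|2-0| = 4
Tile 2: at (1,0), goal (0,1), distance |1-0|+|0-1| = 2
Tile 4: at (1,1), goal (1,0), distance |1-1|+|1-0| = 1
Tile 5: at (2,0), goal (1,1), distance |2-1|+|0-1| = 2
Tile 6: at (2,1), goal (1,2), distance |2-1|+|1-2| = 2
Tile 8: at (2,2), goal (2,1), distance |2-2|+|2-1| = 1
Sum: 2 + 1 + 4 + 2 + 1 + 2 + 2 + 1 = 15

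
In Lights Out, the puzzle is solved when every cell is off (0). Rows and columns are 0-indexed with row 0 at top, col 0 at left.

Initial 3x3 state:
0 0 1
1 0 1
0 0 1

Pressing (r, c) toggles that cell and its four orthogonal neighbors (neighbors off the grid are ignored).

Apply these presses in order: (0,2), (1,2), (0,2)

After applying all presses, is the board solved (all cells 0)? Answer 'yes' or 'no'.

Answer: no

Derivation:
After press 1 at (0,2):
0 1 0
1 0 0
0 0 1

After press 2 at (1,2):
0 1 1
1 1 1
0 0 0

After press 3 at (0,2):
0 0 0
1 1 0
0 0 0

Lights still on: 2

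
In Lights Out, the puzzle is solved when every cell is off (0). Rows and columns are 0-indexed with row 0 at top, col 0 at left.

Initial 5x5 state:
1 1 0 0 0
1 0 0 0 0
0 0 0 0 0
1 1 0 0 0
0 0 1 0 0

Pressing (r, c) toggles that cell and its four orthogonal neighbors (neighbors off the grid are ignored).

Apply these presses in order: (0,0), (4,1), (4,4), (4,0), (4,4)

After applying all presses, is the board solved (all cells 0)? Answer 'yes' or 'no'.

Answer: yes

Derivation:
After press 1 at (0,0):
0 0 0 0 0
0 0 0 0 0
0 0 0 0 0
1 1 0 0 0
0 0 1 0 0

After press 2 at (4,1):
0 0 0 0 0
0 0 0 0 0
0 0 0 0 0
1 0 0 0 0
1 1 0 0 0

After press 3 at (4,4):
0 0 0 0 0
0 0 0 0 0
0 0 0 0 0
1 0 0 0 1
1 1 0 1 1

After press 4 at (4,0):
0 0 0 0 0
0 0 0 0 0
0 0 0 0 0
0 0 0 0 1
0 0 0 1 1

After press 5 at (4,4):
0 0 0 0 0
0 0 0 0 0
0 0 0 0 0
0 0 0 0 0
0 0 0 0 0

Lights still on: 0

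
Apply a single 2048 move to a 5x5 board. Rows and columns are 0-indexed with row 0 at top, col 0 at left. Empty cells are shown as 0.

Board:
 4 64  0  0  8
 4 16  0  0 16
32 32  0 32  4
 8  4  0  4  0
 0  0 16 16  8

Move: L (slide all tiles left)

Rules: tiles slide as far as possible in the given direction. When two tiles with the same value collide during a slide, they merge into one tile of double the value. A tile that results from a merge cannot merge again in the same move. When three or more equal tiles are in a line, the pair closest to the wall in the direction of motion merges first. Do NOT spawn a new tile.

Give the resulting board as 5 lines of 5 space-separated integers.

Answer:  4 64  8  0  0
 4 32  0  0  0
64 32  4  0  0
 8  8  0  0  0
32  8  0  0  0

Derivation:
Slide left:
row 0: [4, 64, 0, 0, 8] -> [4, 64, 8, 0, 0]
row 1: [4, 16, 0, 0, 16] -> [4, 32, 0, 0, 0]
row 2: [32, 32, 0, 32, 4] -> [64, 32, 4, 0, 0]
row 3: [8, 4, 0, 4, 0] -> [8, 8, 0, 0, 0]
row 4: [0, 0, 16, 16, 8] -> [32, 8, 0, 0, 0]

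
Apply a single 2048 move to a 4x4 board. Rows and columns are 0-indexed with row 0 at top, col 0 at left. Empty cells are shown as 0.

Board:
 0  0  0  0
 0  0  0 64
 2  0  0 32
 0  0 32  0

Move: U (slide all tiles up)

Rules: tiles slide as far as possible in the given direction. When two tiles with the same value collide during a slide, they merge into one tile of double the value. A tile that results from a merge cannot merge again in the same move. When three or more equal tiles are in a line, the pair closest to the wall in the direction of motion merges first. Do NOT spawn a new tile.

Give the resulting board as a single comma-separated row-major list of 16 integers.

Answer: 2, 0, 32, 64, 0, 0, 0, 32, 0, 0, 0, 0, 0, 0, 0, 0

Derivation:
Slide up:
col 0: [0, 0, 2, 0] -> [2, 0, 0, 0]
col 1: [0, 0, 0, 0] -> [0, 0, 0, 0]
col 2: [0, 0, 0, 32] -> [32, 0, 0, 0]
col 3: [0, 64, 32, 0] -> [64, 32, 0, 0]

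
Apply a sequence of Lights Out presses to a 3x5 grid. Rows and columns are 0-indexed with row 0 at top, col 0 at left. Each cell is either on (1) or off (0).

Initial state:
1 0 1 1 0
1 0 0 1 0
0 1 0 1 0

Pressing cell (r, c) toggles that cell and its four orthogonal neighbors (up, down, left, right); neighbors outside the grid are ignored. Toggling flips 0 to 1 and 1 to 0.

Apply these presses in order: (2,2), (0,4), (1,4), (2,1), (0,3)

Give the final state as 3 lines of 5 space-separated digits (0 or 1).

After press 1 at (2,2):
1 0 1 1 0
1 0 1 1 0
0 0 1 0 0

After press 2 at (0,4):
1 0 1 0 1
1 0 1 1 1
0 0 1 0 0

After press 3 at (1,4):
1 0 1 0 0
1 0 1 0 0
0 0 1 0 1

After press 4 at (2,1):
1 0 1 0 0
1 1 1 0 0
1 1 0 0 1

After press 5 at (0,3):
1 0 0 1 1
1 1 1 1 0
1 1 0 0 1

Answer: 1 0 0 1 1
1 1 1 1 0
1 1 0 0 1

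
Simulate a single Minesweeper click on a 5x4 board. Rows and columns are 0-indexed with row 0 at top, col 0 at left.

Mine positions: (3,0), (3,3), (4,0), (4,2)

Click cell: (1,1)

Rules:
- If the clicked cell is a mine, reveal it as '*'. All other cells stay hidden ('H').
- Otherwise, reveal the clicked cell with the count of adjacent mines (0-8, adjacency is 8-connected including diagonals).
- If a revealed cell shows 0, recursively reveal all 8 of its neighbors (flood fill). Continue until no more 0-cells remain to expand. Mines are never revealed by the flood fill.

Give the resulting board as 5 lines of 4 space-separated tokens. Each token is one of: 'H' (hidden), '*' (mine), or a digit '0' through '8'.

0 0 0 0
0 0 0 0
1 1 1 1
H H H H
H H H H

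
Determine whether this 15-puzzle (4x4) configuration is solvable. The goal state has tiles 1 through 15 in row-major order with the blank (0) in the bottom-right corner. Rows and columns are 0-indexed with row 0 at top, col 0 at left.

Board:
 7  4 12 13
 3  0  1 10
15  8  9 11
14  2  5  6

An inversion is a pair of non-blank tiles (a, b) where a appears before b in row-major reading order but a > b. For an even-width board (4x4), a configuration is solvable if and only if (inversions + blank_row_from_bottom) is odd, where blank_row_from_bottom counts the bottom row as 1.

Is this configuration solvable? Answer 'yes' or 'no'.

Answer: no

Derivation:
Inversions: 53
Blank is in row 1 (0-indexed from top), which is row 3 counting from the bottom (bottom = 1).
53 + 3 = 56, which is even, so the puzzle is not solvable.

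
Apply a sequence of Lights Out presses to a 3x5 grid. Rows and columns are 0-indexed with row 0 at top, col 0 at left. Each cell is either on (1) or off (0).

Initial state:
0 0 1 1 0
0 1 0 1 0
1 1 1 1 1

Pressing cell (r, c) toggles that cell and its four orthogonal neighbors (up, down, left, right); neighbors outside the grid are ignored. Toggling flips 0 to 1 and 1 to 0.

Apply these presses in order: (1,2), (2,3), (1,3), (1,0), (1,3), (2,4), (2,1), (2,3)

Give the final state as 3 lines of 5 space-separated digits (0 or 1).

Answer: 1 0 0 1 0
1 0 1 0 1
1 0 1 0 0

Derivation:
After press 1 at (1,2):
0 0 0 1 0
0 0 1 0 0
1 1 0 1 1

After press 2 at (2,3):
0 0 0 1 0
0 0 1 1 0
1 1 1 0 0

After press 3 at (1,3):
0 0 0 0 0
0 0 0 0 1
1 1 1 1 0

After press 4 at (1,0):
1 0 0 0 0
1 1 0 0 1
0 1 1 1 0

After press 5 at (1,3):
1 0 0 1 0
1 1 1 1 0
0 1 1 0 0

After press 6 at (2,4):
1 0 0 1 0
1 1 1 1 1
0 1 1 1 1

After press 7 at (2,1):
1 0 0 1 0
1 0 1 1 1
1 0 0 1 1

After press 8 at (2,3):
1 0 0 1 0
1 0 1 0 1
1 0 1 0 0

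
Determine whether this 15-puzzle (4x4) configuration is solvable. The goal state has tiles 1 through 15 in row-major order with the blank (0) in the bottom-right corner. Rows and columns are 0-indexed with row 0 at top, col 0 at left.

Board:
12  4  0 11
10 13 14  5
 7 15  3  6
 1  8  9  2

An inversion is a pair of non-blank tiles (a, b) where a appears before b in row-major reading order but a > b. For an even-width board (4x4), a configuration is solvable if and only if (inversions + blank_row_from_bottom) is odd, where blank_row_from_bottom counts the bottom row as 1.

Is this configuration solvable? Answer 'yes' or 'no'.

Answer: no

Derivation:
Inversions: 66
Blank is in row 0 (0-indexed from top), which is row 4 counting from the bottom (bottom = 1).
66 + 4 = 70, which is even, so the puzzle is not solvable.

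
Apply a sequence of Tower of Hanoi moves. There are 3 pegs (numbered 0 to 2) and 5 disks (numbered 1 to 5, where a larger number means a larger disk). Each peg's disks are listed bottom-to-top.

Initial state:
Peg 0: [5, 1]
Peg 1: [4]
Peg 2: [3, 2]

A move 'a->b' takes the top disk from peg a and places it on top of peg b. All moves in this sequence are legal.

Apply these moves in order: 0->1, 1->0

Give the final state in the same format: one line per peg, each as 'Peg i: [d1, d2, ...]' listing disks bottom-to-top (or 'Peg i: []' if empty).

After move 1 (0->1):
Peg 0: [5]
Peg 1: [4, 1]
Peg 2: [3, 2]

After move 2 (1->0):
Peg 0: [5, 1]
Peg 1: [4]
Peg 2: [3, 2]

Answer: Peg 0: [5, 1]
Peg 1: [4]
Peg 2: [3, 2]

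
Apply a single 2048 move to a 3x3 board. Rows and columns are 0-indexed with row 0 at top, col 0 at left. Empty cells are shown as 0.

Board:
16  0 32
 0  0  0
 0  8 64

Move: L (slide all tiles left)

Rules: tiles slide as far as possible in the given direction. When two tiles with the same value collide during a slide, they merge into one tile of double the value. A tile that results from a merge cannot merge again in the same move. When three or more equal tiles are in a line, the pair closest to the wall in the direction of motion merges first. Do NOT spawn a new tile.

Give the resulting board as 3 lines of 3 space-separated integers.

Slide left:
row 0: [16, 0, 32] -> [16, 32, 0]
row 1: [0, 0, 0] -> [0, 0, 0]
row 2: [0, 8, 64] -> [8, 64, 0]

Answer: 16 32  0
 0  0  0
 8 64  0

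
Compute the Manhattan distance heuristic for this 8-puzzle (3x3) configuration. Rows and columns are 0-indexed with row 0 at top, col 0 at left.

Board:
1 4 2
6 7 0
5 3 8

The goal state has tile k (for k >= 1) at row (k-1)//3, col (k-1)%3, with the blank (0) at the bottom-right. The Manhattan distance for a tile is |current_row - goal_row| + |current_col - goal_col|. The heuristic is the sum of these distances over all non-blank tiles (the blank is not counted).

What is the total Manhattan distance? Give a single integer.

Tile 1: at (0,0), goal (0,0), distance |0-0|+|0-0| = 0
Tile 4: at (0,1), goal (1,0), distance |0-1|+|1-0| = 2
Tile 2: at (0,2), goal (0,1), distance |0-0|+|2-1| = 1
Tile 6: at (1,0), goal (1,2), distance |1-1|+|0-2| = 2
Tile 7: at (1,1), goal (2,0), distance |1-2|+|1-0| = 2
Tile 5: at (2,0), goal (1,1), distance |2-1|+|0-1| = 2
Tile 3: at (2,1), goal (0,2), distance |2-0|+|1-2| = 3
Tile 8: at (2,2), goal (2,1), distance |2-2|+|2-1| = 1
Sum: 0 + 2 + 1 + 2 + 2 + 2 + 3 + 1 = 13

Answer: 13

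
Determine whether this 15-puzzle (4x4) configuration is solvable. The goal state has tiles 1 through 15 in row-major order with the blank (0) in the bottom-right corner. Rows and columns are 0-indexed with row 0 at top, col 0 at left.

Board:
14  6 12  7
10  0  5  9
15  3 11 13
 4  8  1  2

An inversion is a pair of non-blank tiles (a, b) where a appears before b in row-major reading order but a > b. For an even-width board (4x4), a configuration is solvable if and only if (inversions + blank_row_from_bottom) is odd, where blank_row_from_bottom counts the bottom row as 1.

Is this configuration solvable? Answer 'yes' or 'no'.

Inversions: 70
Blank is in row 1 (0-indexed from top), which is row 3 counting from the bottom (bottom = 1).
70 + 3 = 73, which is odd, so the puzzle is solvable.

Answer: yes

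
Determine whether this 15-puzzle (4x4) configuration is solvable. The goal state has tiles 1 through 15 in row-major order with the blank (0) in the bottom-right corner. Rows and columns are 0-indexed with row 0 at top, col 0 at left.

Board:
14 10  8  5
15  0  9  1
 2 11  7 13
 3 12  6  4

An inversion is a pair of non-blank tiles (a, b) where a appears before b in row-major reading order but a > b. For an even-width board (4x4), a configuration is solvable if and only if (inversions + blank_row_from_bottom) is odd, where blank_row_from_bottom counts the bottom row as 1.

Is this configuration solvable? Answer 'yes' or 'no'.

Answer: no

Derivation:
Inversions: 63
Blank is in row 1 (0-indexed from top), which is row 3 counting from the bottom (bottom = 1).
63 + 3 = 66, which is even, so the puzzle is not solvable.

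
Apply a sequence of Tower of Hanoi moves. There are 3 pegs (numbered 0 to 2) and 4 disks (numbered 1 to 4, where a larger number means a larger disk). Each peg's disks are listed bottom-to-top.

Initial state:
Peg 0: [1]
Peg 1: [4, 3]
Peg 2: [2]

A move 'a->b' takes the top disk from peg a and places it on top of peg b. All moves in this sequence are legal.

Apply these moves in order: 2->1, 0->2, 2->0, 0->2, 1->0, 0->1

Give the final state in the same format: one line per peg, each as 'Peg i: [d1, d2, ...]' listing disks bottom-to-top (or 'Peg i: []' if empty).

After move 1 (2->1):
Peg 0: [1]
Peg 1: [4, 3, 2]
Peg 2: []

After move 2 (0->2):
Peg 0: []
Peg 1: [4, 3, 2]
Peg 2: [1]

After move 3 (2->0):
Peg 0: [1]
Peg 1: [4, 3, 2]
Peg 2: []

After move 4 (0->2):
Peg 0: []
Peg 1: [4, 3, 2]
Peg 2: [1]

After move 5 (1->0):
Peg 0: [2]
Peg 1: [4, 3]
Peg 2: [1]

After move 6 (0->1):
Peg 0: []
Peg 1: [4, 3, 2]
Peg 2: [1]

Answer: Peg 0: []
Peg 1: [4, 3, 2]
Peg 2: [1]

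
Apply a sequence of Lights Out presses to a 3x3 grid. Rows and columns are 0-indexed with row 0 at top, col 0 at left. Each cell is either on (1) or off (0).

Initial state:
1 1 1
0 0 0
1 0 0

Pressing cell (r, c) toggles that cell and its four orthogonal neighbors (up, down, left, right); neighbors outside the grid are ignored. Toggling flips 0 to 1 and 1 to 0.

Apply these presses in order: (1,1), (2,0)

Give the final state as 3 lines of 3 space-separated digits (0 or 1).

After press 1 at (1,1):
1 0 1
1 1 1
1 1 0

After press 2 at (2,0):
1 0 1
0 1 1
0 0 0

Answer: 1 0 1
0 1 1
0 0 0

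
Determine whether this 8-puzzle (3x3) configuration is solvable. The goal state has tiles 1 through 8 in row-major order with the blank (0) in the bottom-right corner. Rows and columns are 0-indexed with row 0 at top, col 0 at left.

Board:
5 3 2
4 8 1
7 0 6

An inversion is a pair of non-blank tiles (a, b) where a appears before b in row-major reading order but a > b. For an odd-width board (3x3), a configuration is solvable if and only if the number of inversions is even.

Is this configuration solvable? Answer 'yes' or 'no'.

Answer: yes

Derivation:
Inversions (pairs i<j in row-major order where tile[i] > tile[j] > 0): 12
12 is even, so the puzzle is solvable.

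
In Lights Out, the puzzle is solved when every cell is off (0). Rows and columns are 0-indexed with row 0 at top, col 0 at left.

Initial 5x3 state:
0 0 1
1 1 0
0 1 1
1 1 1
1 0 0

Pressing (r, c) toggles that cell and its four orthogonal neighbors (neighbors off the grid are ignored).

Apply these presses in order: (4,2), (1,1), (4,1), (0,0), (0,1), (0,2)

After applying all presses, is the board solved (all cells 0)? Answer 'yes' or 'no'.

Answer: no

Derivation:
After press 1 at (4,2):
0 0 1
1 1 0
0 1 1
1 1 0
1 1 1

After press 2 at (1,1):
0 1 1
0 0 1
0 0 1
1 1 0
1 1 1

After press 3 at (4,1):
0 1 1
0 0 1
0 0 1
1 0 0
0 0 0

After press 4 at (0,0):
1 0 1
1 0 1
0 0 1
1 0 0
0 0 0

After press 5 at (0,1):
0 1 0
1 1 1
0 0 1
1 0 0
0 0 0

After press 6 at (0,2):
0 0 1
1 1 0
0 0 1
1 0 0
0 0 0

Lights still on: 5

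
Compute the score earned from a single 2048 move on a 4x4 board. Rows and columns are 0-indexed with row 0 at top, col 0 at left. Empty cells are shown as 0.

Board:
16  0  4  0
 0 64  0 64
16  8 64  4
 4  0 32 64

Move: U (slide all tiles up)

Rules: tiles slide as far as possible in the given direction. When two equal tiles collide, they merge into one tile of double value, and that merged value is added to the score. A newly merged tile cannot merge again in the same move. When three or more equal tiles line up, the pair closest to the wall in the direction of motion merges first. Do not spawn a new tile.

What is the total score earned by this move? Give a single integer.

Slide up:
col 0: [16, 0, 16, 4] -> [32, 4, 0, 0]  score +32 (running 32)
col 1: [0, 64, 8, 0] -> [64, 8, 0, 0]  score +0 (running 32)
col 2: [4, 0, 64, 32] -> [4, 64, 32, 0]  score +0 (running 32)
col 3: [0, 64, 4, 64] -> [64, 4, 64, 0]  score +0 (running 32)
Board after move:
32 64  4 64
 4  8 64  4
 0  0 32 64
 0  0  0  0

Answer: 32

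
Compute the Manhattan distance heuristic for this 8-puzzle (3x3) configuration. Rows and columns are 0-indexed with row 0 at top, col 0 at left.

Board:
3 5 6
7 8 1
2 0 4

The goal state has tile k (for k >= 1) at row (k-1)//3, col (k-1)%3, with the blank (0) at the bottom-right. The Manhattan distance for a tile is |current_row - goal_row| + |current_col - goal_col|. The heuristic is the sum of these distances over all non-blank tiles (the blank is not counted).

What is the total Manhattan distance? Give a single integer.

Tile 3: (0,0)->(0,2) = 2
Tile 5: (0,1)->(1,1) = 1
Tile 6: (0,2)->(1,2) = 1
Tile 7: (1,0)->(2,0) = 1
Tile 8: (1,1)->(2,1) = 1
Tile 1: (1,2)->(0,0) = 3
Tile 2: (2,0)->(0,1) = 3
Tile 4: (2,2)->(1,0) = 3
Sum: 2 + 1 + 1 + 1 + 1 + 3 + 3 + 3 = 15

Answer: 15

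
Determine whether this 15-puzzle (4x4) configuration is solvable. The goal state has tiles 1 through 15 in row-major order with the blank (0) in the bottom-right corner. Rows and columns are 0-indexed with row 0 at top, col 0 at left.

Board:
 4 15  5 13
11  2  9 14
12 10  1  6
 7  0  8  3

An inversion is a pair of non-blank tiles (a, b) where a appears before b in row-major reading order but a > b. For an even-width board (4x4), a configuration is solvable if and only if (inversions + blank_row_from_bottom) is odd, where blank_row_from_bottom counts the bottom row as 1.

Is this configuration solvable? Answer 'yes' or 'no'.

Inversions: 64
Blank is in row 3 (0-indexed from top), which is row 1 counting from the bottom (bottom = 1).
64 + 1 = 65, which is odd, so the puzzle is solvable.

Answer: yes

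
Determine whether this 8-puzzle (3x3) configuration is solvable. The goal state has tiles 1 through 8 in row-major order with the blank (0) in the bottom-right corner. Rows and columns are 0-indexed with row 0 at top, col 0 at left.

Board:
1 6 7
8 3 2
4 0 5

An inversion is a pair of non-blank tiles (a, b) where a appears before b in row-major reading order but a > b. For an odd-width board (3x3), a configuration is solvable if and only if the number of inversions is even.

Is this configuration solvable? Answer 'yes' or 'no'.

Answer: no

Derivation:
Inversions (pairs i<j in row-major order where tile[i] > tile[j] > 0): 13
13 is odd, so the puzzle is not solvable.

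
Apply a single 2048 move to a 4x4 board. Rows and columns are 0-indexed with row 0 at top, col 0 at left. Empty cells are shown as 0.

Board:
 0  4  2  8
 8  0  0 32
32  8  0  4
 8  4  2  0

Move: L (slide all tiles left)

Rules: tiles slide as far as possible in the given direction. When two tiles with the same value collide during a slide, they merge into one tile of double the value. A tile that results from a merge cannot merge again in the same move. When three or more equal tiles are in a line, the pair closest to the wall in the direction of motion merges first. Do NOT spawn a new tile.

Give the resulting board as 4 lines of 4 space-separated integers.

Answer:  4  2  8  0
 8 32  0  0
32  8  4  0
 8  4  2  0

Derivation:
Slide left:
row 0: [0, 4, 2, 8] -> [4, 2, 8, 0]
row 1: [8, 0, 0, 32] -> [8, 32, 0, 0]
row 2: [32, 8, 0, 4] -> [32, 8, 4, 0]
row 3: [8, 4, 2, 0] -> [8, 4, 2, 0]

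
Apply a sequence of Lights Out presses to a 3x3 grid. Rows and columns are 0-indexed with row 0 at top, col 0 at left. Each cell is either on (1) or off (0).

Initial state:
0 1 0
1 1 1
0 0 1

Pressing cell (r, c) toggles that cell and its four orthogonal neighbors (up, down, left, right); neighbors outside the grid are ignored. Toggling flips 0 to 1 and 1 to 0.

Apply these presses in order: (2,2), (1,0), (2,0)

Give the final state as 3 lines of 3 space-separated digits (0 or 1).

Answer: 1 1 0
1 0 0
0 0 0

Derivation:
After press 1 at (2,2):
0 1 0
1 1 0
0 1 0

After press 2 at (1,0):
1 1 0
0 0 0
1 1 0

After press 3 at (2,0):
1 1 0
1 0 0
0 0 0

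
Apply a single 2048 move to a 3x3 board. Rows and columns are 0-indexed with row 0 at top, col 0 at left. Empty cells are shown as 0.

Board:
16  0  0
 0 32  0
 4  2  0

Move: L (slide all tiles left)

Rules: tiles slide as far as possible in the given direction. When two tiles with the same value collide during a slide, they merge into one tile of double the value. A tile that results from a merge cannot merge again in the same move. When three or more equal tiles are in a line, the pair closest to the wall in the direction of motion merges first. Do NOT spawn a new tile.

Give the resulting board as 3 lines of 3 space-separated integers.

Slide left:
row 0: [16, 0, 0] -> [16, 0, 0]
row 1: [0, 32, 0] -> [32, 0, 0]
row 2: [4, 2, 0] -> [4, 2, 0]

Answer: 16  0  0
32  0  0
 4  2  0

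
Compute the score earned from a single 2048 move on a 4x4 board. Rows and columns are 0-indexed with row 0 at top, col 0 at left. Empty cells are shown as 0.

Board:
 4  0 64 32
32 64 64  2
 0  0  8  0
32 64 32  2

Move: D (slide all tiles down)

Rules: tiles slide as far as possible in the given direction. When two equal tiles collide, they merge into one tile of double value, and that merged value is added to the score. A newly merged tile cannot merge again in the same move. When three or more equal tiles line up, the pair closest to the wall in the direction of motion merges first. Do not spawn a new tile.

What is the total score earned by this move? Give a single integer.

Slide down:
col 0: [4, 32, 0, 32] -> [0, 0, 4, 64]  score +64 (running 64)
col 1: [0, 64, 0, 64] -> [0, 0, 0, 128]  score +128 (running 192)
col 2: [64, 64, 8, 32] -> [0, 128, 8, 32]  score +128 (running 320)
col 3: [32, 2, 0, 2] -> [0, 0, 32, 4]  score +4 (running 324)
Board after move:
  0   0   0   0
  0   0 128   0
  4   0   8  32
 64 128  32   4

Answer: 324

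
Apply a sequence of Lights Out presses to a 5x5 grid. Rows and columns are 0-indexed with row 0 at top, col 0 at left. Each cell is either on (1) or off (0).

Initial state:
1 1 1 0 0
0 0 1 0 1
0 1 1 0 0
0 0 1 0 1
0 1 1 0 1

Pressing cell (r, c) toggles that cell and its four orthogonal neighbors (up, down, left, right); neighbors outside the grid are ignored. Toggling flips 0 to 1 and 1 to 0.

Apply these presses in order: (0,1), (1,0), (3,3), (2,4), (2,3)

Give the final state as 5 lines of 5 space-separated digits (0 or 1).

After press 1 at (0,1):
0 0 0 0 0
0 1 1 0 1
0 1 1 0 0
0 0 1 0 1
0 1 1 0 1

After press 2 at (1,0):
1 0 0 0 0
1 0 1 0 1
1 1 1 0 0
0 0 1 0 1
0 1 1 0 1

After press 3 at (3,3):
1 0 0 0 0
1 0 1 0 1
1 1 1 1 0
0 0 0 1 0
0 1 1 1 1

After press 4 at (2,4):
1 0 0 0 0
1 0 1 0 0
1 1 1 0 1
0 0 0 1 1
0 1 1 1 1

After press 5 at (2,3):
1 0 0 0 0
1 0 1 1 0
1 1 0 1 0
0 0 0 0 1
0 1 1 1 1

Answer: 1 0 0 0 0
1 0 1 1 0
1 1 0 1 0
0 0 0 0 1
0 1 1 1 1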